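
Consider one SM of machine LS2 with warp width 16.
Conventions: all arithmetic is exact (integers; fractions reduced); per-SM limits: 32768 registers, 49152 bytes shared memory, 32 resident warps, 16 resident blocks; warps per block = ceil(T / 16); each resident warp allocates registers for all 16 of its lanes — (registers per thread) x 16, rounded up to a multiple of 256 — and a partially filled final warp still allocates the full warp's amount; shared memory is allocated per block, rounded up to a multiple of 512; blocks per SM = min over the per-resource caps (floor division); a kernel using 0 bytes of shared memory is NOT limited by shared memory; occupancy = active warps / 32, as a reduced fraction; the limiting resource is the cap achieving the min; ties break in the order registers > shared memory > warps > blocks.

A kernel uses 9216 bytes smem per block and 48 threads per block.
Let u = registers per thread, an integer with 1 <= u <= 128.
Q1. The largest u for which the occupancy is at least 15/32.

Answer: u = 128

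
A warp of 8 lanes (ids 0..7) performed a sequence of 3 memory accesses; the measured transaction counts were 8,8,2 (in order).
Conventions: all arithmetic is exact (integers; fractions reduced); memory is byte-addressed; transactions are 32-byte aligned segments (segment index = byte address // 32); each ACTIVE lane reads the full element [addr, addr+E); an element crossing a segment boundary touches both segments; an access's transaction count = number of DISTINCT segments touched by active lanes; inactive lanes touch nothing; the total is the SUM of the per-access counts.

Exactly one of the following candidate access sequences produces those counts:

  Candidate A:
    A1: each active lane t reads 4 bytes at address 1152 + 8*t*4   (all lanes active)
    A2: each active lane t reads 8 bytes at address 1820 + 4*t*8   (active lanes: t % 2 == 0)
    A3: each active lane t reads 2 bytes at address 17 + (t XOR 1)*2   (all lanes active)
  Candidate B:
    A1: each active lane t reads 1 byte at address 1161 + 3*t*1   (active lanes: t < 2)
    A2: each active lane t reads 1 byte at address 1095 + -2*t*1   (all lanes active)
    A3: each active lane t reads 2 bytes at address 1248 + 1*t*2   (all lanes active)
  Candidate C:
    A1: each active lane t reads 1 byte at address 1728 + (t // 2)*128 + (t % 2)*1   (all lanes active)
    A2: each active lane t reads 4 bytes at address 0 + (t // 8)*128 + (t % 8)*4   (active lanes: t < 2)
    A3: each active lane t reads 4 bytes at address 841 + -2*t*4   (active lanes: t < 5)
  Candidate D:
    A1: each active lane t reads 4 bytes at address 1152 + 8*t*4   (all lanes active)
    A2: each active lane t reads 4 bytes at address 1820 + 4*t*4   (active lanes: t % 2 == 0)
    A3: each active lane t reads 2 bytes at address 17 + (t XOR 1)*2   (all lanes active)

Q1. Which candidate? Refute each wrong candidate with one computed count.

B: A1 gives 1 transaction, not 8
C: A1 gives 4 transactions, not 8
D: A2 gives 4 transactions, not 8
A: all counts match (8,8,2)

Answer: A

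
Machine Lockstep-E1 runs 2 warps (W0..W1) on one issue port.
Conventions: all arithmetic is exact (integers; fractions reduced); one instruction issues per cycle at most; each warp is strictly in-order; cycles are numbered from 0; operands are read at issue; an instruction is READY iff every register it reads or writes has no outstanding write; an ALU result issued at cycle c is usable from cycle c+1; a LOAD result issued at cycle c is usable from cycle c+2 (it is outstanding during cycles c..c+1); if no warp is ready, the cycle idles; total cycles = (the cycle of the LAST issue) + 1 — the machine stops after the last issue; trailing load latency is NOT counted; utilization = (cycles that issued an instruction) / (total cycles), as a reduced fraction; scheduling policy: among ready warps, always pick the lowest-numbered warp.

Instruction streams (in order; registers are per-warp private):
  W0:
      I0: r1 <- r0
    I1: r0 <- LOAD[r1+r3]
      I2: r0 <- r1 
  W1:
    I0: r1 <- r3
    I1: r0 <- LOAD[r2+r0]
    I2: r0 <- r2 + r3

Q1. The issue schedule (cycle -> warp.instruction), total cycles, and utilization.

cycle 0: W0.I0
cycle 1: W0.I1
cycle 2: W1.I0
cycle 3: W0.I2
cycle 4: W1.I1
cycle 5: idle
cycle 6: W1.I2

Answer: 7 cycles, utilization 6/7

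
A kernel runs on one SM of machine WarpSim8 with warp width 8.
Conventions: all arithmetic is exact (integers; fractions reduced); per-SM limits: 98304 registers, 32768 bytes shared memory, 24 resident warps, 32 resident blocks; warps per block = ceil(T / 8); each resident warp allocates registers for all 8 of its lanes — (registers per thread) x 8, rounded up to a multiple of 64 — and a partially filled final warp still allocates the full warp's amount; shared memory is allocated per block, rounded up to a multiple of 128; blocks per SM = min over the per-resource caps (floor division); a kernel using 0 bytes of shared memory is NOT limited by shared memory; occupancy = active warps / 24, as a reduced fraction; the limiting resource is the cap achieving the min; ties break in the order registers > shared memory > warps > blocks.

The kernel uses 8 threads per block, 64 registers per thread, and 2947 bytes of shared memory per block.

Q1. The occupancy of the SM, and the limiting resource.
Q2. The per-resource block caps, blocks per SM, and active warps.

Answer: occupancy 5/12, limited by shared memory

registers: 192 blocks
shared memory: 10 blocks
warps: 24 blocks
blocks: 32 blocks

Answer: 10 blocks, 10 active warps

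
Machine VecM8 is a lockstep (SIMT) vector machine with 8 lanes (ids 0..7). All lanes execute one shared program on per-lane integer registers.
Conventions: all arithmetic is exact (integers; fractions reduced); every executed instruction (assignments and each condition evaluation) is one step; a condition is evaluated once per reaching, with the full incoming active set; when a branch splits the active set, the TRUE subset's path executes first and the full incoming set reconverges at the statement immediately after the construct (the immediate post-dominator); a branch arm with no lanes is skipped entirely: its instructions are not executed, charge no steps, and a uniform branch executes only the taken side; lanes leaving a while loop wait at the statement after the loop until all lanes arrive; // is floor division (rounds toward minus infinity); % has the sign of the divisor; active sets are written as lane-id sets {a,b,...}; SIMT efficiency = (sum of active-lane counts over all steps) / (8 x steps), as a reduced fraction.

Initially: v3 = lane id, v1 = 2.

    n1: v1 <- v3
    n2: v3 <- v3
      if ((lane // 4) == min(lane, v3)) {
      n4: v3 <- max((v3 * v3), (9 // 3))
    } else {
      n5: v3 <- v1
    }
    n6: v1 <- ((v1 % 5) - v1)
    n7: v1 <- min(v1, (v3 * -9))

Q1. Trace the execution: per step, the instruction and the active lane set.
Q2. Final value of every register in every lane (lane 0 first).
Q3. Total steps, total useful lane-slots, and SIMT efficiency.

step 0: v1 <- v3                     {0,1,2,3,4,5,6,7}
step 1: v3 <- v3                     {0,1,2,3,4,5,6,7}
step 2: eval ((lane // 4) == min(lane, v3)) {0,1,2,3,4,5,6,7}
step 3: v3 <- max((v3 * v3), (9 // 3)) {0}
step 4: v3 <- v1                     {1,2,3,4,5,6,7}
step 5: v1 <- ((v1 % 5) - v1)        {0,1,2,3,4,5,6,7}
step 6: v1 <- min(v1, (v3 * -9))     {0,1,2,3,4,5,6,7}

Answer: 7 steps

v3: 3,1,2,3,4,5,6,7
v1: -27,-9,-18,-27,-36,-45,-54,-63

steps = 7; useful = 48; efficiency = 48/56 = 6/7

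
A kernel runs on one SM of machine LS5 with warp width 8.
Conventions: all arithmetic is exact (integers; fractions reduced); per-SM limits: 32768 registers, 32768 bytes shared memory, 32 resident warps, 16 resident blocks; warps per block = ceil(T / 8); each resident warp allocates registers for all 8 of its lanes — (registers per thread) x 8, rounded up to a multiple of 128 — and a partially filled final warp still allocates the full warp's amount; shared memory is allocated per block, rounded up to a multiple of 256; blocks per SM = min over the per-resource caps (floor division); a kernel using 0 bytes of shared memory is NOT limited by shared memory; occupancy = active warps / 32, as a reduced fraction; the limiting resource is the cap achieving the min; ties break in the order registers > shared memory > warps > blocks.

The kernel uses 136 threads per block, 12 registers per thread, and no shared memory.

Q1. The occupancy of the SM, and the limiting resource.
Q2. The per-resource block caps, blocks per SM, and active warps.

Answer: occupancy 17/32, limited by warps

registers: 15 blocks
shared memory: no limit (kernel uses none)
warps: 1 block
blocks: 16 blocks

Answer: 1 block, 17 active warps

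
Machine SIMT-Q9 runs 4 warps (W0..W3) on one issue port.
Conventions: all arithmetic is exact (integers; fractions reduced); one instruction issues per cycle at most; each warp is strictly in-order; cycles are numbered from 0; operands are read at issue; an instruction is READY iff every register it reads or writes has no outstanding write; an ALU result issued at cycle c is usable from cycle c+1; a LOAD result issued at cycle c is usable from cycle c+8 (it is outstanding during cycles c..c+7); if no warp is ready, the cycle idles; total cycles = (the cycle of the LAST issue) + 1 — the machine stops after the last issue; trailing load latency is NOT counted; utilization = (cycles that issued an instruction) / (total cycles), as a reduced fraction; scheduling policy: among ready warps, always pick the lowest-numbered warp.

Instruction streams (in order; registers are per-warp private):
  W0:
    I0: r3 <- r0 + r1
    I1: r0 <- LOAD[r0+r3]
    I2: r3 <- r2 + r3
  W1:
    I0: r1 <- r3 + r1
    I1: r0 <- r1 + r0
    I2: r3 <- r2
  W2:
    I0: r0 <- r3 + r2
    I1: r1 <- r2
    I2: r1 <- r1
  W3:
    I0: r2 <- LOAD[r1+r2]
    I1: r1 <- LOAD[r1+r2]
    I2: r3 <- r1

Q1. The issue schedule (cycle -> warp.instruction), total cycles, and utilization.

cycle 0: W0.I0
cycle 1: W0.I1
cycle 2: W0.I2
cycle 3: W1.I0
cycle 4: W1.I1
cycle 5: W1.I2
cycle 6: W2.I0
cycle 7: W2.I1
cycle 8: W2.I2
cycle 9: W3.I0
cycle 10: idle
cycle 11: idle
cycle 12: idle
cycle 13: idle
cycle 14: idle
cycle 15: idle
cycle 16: idle
cycle 17: W3.I1
cycle 18: idle
cycle 19: idle
cycle 20: idle
cycle 21: idle
cycle 22: idle
cycle 23: idle
cycle 24: idle
cycle 25: W3.I2

Answer: 26 cycles, utilization 6/13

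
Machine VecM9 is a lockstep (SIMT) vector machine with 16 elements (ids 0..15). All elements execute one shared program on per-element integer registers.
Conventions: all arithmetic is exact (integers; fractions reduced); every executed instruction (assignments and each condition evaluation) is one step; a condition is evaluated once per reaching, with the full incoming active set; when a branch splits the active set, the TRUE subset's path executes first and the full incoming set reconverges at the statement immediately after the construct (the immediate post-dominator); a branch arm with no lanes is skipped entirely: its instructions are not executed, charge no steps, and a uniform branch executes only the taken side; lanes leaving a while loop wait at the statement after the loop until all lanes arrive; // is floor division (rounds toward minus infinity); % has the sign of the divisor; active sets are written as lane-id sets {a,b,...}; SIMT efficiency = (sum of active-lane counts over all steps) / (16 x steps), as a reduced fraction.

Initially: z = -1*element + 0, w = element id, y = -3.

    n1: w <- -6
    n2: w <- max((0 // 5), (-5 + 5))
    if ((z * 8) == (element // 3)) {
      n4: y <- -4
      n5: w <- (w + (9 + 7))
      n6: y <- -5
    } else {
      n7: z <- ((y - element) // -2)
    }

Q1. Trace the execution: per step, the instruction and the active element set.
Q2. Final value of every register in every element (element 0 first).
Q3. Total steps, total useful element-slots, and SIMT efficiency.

step 0: w <- -6                      {0,1,2,3,4,5,6,7,8,9,10,11,12,13,14,15}
step 1: w <- max((0 // 5), (-5 + 5)) {0,1,2,3,4,5,6,7,8,9,10,11,12,13,14,15}
step 2: eval ((z * 8) == (element // 3)) {0,1,2,3,4,5,6,7,8,9,10,11,12,13,14,15}
step 3: y <- -4                      {0}
step 4: w <- (w + (9 + 7))           {0}
step 5: y <- -5                      {0}
step 6: z <- ((y - element) // -2)   {1,2,3,4,5,6,7,8,9,10,11,12,13,14,15}

Answer: 7 steps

z: 0,2,2,3,3,4,4,5,5,6,6,7,7,8,8,9
w: 16,0,0,0,0,0,0,0,0,0,0,0,0,0,0,0
y: -5,-3,-3,-3,-3,-3,-3,-3,-3,-3,-3,-3,-3,-3,-3,-3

steps = 7; useful = 66; efficiency = 66/112 = 33/56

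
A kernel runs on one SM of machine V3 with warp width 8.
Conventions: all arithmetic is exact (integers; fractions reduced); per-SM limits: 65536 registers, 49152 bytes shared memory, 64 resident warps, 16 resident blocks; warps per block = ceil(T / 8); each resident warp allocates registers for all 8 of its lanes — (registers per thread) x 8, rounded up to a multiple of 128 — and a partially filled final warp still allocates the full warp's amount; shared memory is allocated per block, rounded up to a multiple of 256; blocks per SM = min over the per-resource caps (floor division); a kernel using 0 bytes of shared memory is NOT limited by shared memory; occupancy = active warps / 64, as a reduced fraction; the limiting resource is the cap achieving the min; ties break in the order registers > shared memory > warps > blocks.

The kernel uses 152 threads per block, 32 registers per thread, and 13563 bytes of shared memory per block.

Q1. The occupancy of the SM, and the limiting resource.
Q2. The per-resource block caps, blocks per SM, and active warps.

Answer: occupancy 57/64, limited by shared memory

registers: 13 blocks
shared memory: 3 blocks
warps: 3 blocks
blocks: 16 blocks

Answer: 3 blocks, 57 active warps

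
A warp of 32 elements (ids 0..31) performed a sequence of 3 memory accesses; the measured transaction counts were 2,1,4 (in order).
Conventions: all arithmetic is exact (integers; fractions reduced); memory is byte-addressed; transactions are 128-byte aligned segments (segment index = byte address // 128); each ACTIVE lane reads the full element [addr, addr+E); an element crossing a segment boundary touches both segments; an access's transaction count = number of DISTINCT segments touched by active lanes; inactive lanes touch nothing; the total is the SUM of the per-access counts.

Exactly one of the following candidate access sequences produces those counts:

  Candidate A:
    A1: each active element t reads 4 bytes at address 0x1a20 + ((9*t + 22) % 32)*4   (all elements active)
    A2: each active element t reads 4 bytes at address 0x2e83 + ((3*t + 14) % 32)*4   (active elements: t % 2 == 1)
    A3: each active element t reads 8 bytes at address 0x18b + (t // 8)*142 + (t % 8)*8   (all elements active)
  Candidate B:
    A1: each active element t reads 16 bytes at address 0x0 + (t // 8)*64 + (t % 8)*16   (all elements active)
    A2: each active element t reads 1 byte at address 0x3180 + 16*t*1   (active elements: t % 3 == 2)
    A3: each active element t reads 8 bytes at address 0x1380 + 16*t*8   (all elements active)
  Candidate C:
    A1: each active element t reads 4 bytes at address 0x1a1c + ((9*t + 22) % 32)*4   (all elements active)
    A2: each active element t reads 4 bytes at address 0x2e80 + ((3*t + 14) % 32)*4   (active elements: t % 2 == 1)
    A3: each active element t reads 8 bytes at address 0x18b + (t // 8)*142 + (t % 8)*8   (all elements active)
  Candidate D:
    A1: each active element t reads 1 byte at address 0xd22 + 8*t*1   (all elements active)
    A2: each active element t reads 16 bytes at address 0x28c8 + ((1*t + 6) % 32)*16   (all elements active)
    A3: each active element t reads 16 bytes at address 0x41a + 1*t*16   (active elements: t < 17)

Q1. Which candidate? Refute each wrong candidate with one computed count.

A: A2 gives 2 transactions, not 1
B: A1 gives 3 transactions, not 2
D: A1 gives 3 transactions, not 2
C: all counts match (2,1,4)

Answer: C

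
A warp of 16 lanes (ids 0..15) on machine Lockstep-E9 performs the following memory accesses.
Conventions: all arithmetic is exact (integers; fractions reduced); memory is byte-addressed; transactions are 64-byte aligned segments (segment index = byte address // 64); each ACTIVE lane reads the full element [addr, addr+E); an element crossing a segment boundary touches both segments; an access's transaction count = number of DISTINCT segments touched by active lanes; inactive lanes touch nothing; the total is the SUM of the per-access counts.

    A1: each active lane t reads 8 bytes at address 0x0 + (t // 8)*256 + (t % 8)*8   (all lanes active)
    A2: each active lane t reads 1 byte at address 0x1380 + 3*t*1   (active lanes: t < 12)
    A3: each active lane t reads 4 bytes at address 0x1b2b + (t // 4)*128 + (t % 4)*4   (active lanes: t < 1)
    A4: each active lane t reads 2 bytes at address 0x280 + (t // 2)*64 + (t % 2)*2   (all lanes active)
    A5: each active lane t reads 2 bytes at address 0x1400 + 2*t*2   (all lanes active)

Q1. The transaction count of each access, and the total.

A1: 2 transactions
A2: 1 transaction
A3: 1 transaction
A4: 8 transactions
A5: 1 transaction

Answer: 2,1,1,8,1; total 13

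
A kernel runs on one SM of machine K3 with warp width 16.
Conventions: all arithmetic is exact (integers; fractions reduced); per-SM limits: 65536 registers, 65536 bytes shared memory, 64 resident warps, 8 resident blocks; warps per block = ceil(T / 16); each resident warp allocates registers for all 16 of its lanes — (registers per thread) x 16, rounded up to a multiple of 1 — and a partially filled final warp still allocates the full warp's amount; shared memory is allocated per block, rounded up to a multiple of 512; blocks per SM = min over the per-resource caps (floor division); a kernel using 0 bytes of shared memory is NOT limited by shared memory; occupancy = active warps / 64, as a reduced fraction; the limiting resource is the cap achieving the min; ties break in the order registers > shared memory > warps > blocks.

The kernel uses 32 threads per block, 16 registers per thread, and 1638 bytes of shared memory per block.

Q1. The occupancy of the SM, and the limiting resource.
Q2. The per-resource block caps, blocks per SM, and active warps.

Answer: occupancy 1/4, limited by blocks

registers: 128 blocks
shared memory: 32 blocks
warps: 32 blocks
blocks: 8 blocks

Answer: 8 blocks, 16 active warps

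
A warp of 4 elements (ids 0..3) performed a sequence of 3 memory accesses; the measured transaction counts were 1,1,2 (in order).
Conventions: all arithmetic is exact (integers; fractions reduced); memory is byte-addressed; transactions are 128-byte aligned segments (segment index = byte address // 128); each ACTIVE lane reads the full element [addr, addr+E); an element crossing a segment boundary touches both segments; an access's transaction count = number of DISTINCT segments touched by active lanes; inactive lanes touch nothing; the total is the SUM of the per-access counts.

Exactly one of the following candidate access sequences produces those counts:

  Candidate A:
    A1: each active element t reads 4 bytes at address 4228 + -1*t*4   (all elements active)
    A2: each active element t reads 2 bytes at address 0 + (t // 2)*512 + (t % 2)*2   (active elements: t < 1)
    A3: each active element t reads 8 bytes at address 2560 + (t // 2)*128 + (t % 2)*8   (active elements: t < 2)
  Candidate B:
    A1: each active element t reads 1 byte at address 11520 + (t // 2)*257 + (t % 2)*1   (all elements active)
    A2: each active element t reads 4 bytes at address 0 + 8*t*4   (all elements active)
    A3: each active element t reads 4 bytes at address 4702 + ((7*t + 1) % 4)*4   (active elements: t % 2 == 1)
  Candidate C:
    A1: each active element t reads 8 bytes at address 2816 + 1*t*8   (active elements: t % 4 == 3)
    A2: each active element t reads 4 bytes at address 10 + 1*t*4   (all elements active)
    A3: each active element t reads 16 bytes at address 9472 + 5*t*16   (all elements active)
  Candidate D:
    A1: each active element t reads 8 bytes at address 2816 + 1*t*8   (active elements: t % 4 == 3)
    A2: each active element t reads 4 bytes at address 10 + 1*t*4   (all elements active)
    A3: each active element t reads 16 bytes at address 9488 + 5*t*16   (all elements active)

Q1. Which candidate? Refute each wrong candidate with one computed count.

A: A1 gives 2 transactions, not 1
B: A1 gives 2 transactions, not 1
D: A3 gives 3 transactions, not 2
C: all counts match (1,1,2)

Answer: C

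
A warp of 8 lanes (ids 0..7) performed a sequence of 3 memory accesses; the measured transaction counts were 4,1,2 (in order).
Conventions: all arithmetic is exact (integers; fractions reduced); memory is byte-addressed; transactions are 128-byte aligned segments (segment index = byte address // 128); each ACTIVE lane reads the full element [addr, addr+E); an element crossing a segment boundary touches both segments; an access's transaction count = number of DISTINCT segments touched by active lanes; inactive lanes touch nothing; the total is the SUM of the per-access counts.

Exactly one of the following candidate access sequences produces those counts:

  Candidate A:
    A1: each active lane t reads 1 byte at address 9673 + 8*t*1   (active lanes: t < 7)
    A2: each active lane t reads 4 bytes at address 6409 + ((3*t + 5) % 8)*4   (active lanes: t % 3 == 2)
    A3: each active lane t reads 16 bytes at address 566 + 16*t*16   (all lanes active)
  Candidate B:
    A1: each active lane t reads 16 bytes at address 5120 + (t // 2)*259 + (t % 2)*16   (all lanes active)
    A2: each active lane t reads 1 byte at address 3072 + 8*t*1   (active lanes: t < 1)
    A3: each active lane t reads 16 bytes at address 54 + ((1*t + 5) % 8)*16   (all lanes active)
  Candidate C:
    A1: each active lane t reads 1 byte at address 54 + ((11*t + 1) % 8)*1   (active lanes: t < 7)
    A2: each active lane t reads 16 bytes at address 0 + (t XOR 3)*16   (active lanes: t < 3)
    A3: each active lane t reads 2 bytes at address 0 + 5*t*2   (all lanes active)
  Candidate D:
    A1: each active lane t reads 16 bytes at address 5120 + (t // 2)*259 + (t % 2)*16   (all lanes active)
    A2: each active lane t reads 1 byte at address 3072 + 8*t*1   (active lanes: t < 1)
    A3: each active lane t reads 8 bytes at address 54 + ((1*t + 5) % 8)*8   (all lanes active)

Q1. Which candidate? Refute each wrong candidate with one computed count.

A: A1 gives 1 transaction, not 4
C: A1 gives 1 transaction, not 4
D: A3 gives 1 transaction, not 2
B: all counts match (4,1,2)

Answer: B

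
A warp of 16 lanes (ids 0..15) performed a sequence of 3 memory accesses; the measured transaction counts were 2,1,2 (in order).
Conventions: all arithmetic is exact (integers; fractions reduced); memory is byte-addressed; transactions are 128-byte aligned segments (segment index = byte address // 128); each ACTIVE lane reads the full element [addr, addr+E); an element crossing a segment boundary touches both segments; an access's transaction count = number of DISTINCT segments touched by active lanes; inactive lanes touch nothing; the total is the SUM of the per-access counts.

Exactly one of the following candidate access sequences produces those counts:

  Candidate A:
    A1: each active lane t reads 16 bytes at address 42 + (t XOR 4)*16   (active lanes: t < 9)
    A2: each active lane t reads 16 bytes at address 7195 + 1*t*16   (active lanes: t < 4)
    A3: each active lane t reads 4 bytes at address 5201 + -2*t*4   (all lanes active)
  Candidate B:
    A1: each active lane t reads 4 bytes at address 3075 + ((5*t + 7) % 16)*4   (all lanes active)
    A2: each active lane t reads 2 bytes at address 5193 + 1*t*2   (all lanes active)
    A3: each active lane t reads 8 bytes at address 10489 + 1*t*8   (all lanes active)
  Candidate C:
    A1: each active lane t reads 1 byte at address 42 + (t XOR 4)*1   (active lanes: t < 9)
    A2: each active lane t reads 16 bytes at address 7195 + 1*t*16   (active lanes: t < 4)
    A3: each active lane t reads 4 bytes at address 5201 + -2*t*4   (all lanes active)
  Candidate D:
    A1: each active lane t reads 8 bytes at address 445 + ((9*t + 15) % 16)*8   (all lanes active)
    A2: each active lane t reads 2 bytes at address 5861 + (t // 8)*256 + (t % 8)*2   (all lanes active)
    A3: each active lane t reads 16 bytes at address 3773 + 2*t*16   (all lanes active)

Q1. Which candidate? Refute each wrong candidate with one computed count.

B: A1 gives 1 transaction, not 2
C: A1 gives 1 transaction, not 2
D: A2 gives 2 transactions, not 1
A: all counts match (2,1,2)

Answer: A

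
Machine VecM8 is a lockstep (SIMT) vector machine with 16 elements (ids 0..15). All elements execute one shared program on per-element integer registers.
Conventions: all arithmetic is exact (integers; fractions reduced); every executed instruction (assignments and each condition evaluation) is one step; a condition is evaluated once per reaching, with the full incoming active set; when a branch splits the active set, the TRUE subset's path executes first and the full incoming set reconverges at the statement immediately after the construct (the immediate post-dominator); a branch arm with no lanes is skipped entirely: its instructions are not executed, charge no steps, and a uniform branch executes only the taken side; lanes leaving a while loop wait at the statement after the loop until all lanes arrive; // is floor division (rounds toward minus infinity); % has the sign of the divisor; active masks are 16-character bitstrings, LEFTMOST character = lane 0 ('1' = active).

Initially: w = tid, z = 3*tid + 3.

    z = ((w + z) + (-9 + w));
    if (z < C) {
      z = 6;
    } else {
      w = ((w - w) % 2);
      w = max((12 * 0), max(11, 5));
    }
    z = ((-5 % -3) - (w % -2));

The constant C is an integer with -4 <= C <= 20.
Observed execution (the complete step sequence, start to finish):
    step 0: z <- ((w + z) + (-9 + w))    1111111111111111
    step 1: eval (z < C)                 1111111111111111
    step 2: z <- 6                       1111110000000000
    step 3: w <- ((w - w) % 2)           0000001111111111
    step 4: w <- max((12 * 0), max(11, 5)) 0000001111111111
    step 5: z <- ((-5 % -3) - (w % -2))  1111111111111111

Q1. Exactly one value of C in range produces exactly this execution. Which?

Answer: C = 20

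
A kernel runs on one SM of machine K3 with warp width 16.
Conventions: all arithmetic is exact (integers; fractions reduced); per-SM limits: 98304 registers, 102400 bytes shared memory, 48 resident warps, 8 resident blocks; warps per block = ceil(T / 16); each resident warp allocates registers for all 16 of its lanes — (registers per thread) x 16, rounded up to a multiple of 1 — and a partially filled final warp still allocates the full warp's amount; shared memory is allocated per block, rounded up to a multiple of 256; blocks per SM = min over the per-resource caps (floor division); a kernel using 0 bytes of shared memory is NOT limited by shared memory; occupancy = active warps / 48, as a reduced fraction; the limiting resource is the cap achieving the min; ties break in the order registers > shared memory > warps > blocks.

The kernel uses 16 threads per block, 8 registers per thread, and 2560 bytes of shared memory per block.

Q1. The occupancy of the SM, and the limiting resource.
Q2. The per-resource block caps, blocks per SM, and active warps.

Answer: occupancy 1/6, limited by blocks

registers: 768 blocks
shared memory: 40 blocks
warps: 48 blocks
blocks: 8 blocks

Answer: 8 blocks, 8 active warps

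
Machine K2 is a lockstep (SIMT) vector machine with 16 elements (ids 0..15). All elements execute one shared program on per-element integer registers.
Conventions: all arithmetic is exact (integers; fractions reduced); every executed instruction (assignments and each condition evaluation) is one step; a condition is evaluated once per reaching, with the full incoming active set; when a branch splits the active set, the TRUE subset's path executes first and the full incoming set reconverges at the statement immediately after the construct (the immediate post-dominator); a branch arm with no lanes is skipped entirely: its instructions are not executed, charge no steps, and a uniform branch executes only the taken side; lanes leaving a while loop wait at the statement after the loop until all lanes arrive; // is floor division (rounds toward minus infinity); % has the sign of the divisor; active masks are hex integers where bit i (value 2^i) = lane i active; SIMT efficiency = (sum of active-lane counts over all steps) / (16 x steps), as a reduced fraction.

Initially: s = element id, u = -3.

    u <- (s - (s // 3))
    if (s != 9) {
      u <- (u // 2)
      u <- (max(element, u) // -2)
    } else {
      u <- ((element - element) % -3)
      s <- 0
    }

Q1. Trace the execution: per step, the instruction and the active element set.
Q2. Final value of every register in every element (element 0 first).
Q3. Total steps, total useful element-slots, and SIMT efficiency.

step 0: u <- (s - (s // 3))          0xffff
step 1: eval (s != 9)                0xffff
step 2: u <- (u // 2)                0xfdff
step 3: u <- (max(element, u) // -2) 0xfdff
step 4: u <- ((element - element) % -3) 0x0200
step 5: s <- 0                       0x0200

Answer: 6 steps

s: 0,1,2,3,4,5,6,7,8,0,10,11,12,13,14,15
u: 0,-1,-1,-2,-2,-3,-3,-4,-4,0,-5,-6,-6,-7,-7,-8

steps = 6; useful = 64; efficiency = 64/96 = 2/3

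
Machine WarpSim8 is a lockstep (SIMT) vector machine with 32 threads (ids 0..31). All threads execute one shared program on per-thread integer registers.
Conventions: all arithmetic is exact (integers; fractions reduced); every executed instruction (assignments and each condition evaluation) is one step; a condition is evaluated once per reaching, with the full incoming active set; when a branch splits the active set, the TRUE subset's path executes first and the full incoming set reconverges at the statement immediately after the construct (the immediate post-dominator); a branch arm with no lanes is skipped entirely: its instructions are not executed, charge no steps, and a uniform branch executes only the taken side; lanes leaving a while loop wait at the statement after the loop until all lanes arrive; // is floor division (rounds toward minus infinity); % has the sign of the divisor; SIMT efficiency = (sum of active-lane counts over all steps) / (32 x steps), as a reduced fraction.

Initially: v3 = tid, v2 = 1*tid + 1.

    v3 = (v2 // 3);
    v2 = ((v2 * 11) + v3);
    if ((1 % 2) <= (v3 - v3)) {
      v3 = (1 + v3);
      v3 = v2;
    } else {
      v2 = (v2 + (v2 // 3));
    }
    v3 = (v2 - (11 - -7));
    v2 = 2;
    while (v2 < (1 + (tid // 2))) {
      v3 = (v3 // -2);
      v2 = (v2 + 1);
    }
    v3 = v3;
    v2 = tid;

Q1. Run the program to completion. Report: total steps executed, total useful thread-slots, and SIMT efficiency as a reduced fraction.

Answer: 51 steps, 918 useful, 9/16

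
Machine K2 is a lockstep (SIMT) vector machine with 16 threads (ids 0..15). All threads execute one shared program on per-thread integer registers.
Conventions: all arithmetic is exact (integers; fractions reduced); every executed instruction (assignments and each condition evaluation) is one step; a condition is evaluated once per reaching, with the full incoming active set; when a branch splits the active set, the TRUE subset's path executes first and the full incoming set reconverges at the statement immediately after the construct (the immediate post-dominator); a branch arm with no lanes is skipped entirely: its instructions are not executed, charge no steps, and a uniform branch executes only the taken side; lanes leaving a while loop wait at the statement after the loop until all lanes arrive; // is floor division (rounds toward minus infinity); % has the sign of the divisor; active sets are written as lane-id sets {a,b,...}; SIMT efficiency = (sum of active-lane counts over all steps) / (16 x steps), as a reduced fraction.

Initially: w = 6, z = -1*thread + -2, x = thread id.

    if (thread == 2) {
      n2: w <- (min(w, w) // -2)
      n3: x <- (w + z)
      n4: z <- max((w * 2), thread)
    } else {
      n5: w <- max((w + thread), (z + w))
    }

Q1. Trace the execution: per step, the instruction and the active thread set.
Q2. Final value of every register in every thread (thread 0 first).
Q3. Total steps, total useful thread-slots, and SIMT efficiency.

step 0: eval (thread == 2)           {0,1,2,3,4,5,6,7,8,9,10,11,12,13,14,15}
step 1: w <- (min(w, w) // -2)       {2}
step 2: x <- (w + z)                 {2}
step 3: z <- max((w * 2), thread)    {2}
step 4: w <- max((w + thread), (z + w)) {0,1,3,4,5,6,7,8,9,10,11,12,13,14,15}

Answer: 5 steps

w: 6,7,-3,9,10,11,12,13,14,15,16,17,18,19,20,21
z: -2,-3,2,-5,-6,-7,-8,-9,-10,-11,-12,-13,-14,-15,-16,-17
x: 0,1,-7,3,4,5,6,7,8,9,10,11,12,13,14,15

steps = 5; useful = 34; efficiency = 34/80 = 17/40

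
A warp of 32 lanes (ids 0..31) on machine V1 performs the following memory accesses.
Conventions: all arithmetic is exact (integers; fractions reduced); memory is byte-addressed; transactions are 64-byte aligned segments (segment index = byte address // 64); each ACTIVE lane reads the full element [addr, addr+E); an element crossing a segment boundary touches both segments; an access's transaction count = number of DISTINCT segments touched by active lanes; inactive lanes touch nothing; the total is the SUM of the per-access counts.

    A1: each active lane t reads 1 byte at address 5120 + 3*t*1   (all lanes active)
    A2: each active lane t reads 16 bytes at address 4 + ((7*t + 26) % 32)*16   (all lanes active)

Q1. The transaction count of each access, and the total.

A1: 2 transactions
A2: 9 transactions

Answer: 2,9; total 11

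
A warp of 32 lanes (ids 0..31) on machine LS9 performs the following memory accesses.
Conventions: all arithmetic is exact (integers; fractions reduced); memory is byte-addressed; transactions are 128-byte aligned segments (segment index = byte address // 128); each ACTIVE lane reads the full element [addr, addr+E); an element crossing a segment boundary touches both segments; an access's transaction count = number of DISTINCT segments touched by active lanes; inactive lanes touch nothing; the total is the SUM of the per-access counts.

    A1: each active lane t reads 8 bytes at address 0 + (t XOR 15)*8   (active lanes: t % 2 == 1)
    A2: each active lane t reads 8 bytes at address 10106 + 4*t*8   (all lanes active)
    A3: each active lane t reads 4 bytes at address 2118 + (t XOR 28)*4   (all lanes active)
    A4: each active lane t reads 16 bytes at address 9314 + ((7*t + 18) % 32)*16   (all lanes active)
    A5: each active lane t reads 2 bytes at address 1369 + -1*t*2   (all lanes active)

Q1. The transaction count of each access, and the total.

A1: 2 transactions
A2: 9 transactions
A3: 2 transactions
A4: 5 transactions
A5: 1 transaction

Answer: 2,9,2,5,1; total 19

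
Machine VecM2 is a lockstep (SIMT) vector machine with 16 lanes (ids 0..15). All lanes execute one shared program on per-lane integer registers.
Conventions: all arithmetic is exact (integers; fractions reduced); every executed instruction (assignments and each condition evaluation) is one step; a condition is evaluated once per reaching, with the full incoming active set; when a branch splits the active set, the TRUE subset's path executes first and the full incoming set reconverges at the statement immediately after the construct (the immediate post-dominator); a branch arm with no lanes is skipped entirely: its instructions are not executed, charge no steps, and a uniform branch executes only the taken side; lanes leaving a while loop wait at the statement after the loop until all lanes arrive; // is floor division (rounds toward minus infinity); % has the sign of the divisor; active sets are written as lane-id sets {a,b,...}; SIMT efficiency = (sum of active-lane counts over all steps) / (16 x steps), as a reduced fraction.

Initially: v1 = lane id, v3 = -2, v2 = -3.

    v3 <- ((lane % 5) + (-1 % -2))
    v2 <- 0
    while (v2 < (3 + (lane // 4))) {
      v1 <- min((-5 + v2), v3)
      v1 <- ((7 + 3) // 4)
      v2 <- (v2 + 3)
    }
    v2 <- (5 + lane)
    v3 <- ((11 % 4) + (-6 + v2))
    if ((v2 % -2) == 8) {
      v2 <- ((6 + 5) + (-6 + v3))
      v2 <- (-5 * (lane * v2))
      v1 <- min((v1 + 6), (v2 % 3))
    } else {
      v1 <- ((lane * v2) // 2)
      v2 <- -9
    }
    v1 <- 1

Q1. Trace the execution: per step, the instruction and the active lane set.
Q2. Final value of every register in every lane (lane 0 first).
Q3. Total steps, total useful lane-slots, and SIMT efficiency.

step 0: v3 <- ((lane % 5) + (-1 % -2)) {0,1,2,3,4,5,6,7,8,9,10,11,12,13,14,15}
step 1: v2 <- 0                      {0,1,2,3,4,5,6,7,8,9,10,11,12,13,14,15}
step 2: eval (v2 < (3 + (lane // 4))) {0,1,2,3,4,5,6,7,8,9,10,11,12,13,14,15}
step 3: v1 <- min((-5 + v2), v3)     {0,1,2,3,4,5,6,7,8,9,10,11,12,13,14,15}
step 4: v1 <- ((7 + 3) // 4)         {0,1,2,3,4,5,6,7,8,9,10,11,12,13,14,15}
step 5: v2 <- (v2 + 3)               {0,1,2,3,4,5,6,7,8,9,10,11,12,13,14,15}
step 6: eval (v2 < (3 + (lane // 4))) {0,1,2,3,4,5,6,7,8,9,10,11,12,13,14,15}
step 7: v1 <- min((-5 + v2), v3)     {4,5,6,7,8,9,10,11,12,13,14,15}
step 8: v1 <- ((7 + 3) // 4)         {4,5,6,7,8,9,10,11,12,13,14,15}
step 9: v2 <- (v2 + 3)               {4,5,6,7,8,9,10,11,12,13,14,15}
step 10: eval (v2 < (3 + (lane // 4))) {4,5,6,7,8,9,10,11,12,13,14,15}
step 11: v2 <- (5 + lane)             {0,1,2,3,4,5,6,7,8,9,10,11,12,13,14,15}
step 12: v3 <- ((11 % 4) + (-6 + v2)) {0,1,2,3,4,5,6,7,8,9,10,11,12,13,14,15}
step 13: eval ((v2 % -2) == 8)        {0,1,2,3,4,5,6,7,8,9,10,11,12,13,14,15}
step 14: v1 <- ((lane * v2) // 2)     {0,1,2,3,4,5,6,7,8,9,10,11,12,13,14,15}
step 15: v2 <- -9                     {0,1,2,3,4,5,6,7,8,9,10,11,12,13,14,15}
step 16: v1 <- 1                      {0,1,2,3,4,5,6,7,8,9,10,11,12,13,14,15}

Answer: 17 steps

v1: 1,1,1,1,1,1,1,1,1,1,1,1,1,1,1,1
v3: 2,3,4,5,6,7,8,9,10,11,12,13,14,15,16,17
v2: -9,-9,-9,-9,-9,-9,-9,-9,-9,-9,-9,-9,-9,-9,-9,-9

steps = 17; useful = 256; efficiency = 256/272 = 16/17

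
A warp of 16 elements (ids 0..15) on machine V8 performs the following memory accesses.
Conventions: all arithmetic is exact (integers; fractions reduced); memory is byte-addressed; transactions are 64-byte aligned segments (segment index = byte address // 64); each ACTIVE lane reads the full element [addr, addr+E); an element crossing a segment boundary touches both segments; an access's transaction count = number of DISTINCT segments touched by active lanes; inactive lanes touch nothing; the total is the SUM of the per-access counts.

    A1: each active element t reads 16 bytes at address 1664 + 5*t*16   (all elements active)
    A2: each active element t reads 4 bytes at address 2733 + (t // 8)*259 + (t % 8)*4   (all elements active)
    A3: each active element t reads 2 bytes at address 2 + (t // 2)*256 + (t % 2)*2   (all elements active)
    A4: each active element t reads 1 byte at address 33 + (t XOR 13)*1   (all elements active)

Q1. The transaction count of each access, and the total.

A1: 16 transactions
A2: 4 transactions
A3: 8 transactions
A4: 1 transaction

Answer: 16,4,8,1; total 29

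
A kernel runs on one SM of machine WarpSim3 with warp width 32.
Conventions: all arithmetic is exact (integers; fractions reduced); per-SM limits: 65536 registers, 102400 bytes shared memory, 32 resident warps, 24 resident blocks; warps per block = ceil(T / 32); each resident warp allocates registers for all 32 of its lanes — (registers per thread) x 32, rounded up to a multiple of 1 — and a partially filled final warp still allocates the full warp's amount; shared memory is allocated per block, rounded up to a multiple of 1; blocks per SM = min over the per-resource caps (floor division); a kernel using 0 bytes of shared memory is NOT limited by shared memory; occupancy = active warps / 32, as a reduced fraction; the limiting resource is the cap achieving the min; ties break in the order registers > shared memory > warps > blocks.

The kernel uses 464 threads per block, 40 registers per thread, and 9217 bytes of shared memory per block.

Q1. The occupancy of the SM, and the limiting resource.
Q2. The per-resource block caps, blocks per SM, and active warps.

Answer: occupancy 15/16, limited by warps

registers: 3 blocks
shared memory: 11 blocks
warps: 2 blocks
blocks: 24 blocks

Answer: 2 blocks, 30 active warps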